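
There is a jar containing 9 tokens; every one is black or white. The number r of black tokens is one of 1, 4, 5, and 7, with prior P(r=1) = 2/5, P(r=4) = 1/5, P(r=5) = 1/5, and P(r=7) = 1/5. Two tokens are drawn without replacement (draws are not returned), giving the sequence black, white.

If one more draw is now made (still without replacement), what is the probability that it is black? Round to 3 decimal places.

Compute the likelihood of the observed sequence for each case: P(data | r = 1) = (1/9)(8/8) = 1/9; P(data | r = 4) = (4/9)(5/8) = 5/18; P(data | r = 5) = (5/9)(4/8) = 5/18; P(data | r = 7) = (7/9)(2/8) = 7/36.
Multiplying each by its prior: 2/5 · 1/9 = 2/45, 1/5 · 5/18 = 1/18, 1/5 · 5/18 = 1/18, 1/5 · 7/36 = 7/180; summing to 7/36.
Normalising, the posterior is P(r = 1 | data) = 8/35, P(r = 4 | data) = 2/7, P(r = 5 | data) = 2/7, P(r = 7 | data) = 1/5.
The predictive probability is P(black next | data) = (0)(8/35) + (3/7)(2/7) + (4/7)(2/7) + (6/7)(1/5) = 16/35.

0.457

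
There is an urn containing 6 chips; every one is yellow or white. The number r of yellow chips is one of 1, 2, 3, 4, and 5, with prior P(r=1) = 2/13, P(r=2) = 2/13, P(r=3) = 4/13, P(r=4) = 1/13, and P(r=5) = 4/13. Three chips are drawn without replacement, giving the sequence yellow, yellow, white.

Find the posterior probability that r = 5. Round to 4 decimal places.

Compute the likelihood of the observed sequence for each case: P(data | r = 1) = (1/6)(0/5) = 0; P(data | r = 2) = (2/6)(1/5)(4/4) = 1/15; P(data | r = 3) = (3/6)(2/5)(3/4) = 3/20; P(data | r = 4) = (4/6)(3/5)(2/4) = 1/5; P(data | r = 5) = (5/6)(4/5)(1/4) = 1/6.
The prior-weighted likelihoods are 2/13 · 0 = 0, 2/13 · 1/15 = 2/195, 4/13 · 3/20 = 3/65, 1/13 · 1/5 = 1/65, 4/13 · 1/6 = 2/39; with total 8/65.
Hence P(r = 5 | data) = (2/39) / (8/65) = 5/12.

0.4167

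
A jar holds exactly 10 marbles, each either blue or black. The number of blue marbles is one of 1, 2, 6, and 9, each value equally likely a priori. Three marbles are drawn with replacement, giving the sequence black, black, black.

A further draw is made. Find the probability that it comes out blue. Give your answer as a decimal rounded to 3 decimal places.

The likelihood of the observed sequence under each hypothesis: P(data | r = 1) = (9/10)(9/10)(9/10) = 0.729; P(data | r = 2) = (8/10)(8/10)(8/10) = 0.512; P(data | r = 6) = (4/10)(4/10)(4/10) = 0.064; P(data | r = 9) = (1/10)(1/10)(1/10) = 0.001.
The prior-weighted likelihoods are 1/4 · 0.729 = 0.18225, 1/4 · 0.512 = 0.128, 1/4 · 0.064 = 0.016, 1/4 · 0.001 = 0.00025; with total 0.3265.
The posterior is then P(r = 1 | data) = 0.55819, P(r = 2 | data) = 0.39204, P(r = 6 | data) = 0.049005, P(r = 9 | data) = 0.0007657.
So P(blue next | data) = Σ P(blue next | H) P(H | data) = (1/10)(0.55819) + (1/5)(0.39204) + (3/5)(0.049005) + (9/10)(0.0007657) = 0.16432.

0.164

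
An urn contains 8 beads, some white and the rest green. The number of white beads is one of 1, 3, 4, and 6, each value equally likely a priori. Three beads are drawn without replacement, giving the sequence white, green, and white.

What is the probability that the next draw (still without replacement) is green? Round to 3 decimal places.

0.470

Under each hypothesis, the probability of the observed sequence is: P(data | r = 1) = (1/8)(7/7)(0/6) = 0; P(data | r = 3) = (3/8)(5/7)(2/6) = 5/56; P(data | r = 4) = (4/8)(4/7)(3/6) = 1/7; P(data | r = 6) = (6/8)(2/7)(5/6) = 5/28.
The prior-weighted likelihoods are 1/4 · 0 = 0, 1/4 · 5/56 = 5/224, 1/4 · 1/7 = 1/28, 1/4 · 5/28 = 5/112; summing to 23/224.
Normalising, the posterior is P(r = 1 | data) = 0, P(r = 3 | data) = 5/23, P(r = 4 | data) = 8/23, P(r = 6 | data) = 10/23.
The predictive probability is P(green next | data) = (4/5)(5/23) + (3/5)(8/23) + (1/5)(10/23) = 54/115.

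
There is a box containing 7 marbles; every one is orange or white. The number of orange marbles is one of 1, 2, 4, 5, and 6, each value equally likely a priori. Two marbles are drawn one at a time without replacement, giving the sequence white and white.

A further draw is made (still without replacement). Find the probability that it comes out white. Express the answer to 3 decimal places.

For each hypothesis, P(data | H) works out to: P(data | r = 1) = (6/7)(5/6) = 5/7; P(data | r = 2) = (5/7)(4/6) = 10/21; P(data | r = 4) = (3/7)(2/6) = 1/7; P(data | r = 5) = (2/7)(1/6) = 1/21; P(data | r = 6) = (1/7)(0/6) = 0.
Weighting by the prior gives 1/5 · 5/7 = 1/7, 1/5 · 10/21 = 2/21, 1/5 · 1/7 = 1/35, 1/5 · 1/21 = 1/105, 1/5 · 0 = 0; summing to 29/105.
Dividing through by the total gives posterior P(r = 1 | data) = 15/29, P(r = 2 | data) = 10/29, P(r = 4 | data) = 3/29, P(r = 5 | data) = 1/29, P(r = 6 | data) = 0.
Averaging over the posterior, P(white next | data) = (4/5)(15/29) + (3/5)(10/29) + (1/5)(3/29) + (0)(1/29) = 93/145.

0.641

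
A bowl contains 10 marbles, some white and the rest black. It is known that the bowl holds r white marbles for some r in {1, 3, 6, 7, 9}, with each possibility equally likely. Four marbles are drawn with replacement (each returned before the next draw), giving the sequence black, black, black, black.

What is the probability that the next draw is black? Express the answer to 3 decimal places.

Compute the likelihood of the observed sequence for each case: P(data | r = 1) = (9/10)(9/10)(9/10)(9/10) = 0.6561; P(data | r = 3) = (7/10)(7/10)(7/10)(7/10) = 0.2401; P(data | r = 6) = (4/10)(4/10)(4/10)(4/10) = 0.0256; P(data | r = 7) = (3/10)(3/10)(3/10)(3/10) = 0.0081; P(data | r = 9) = (1/10)(1/10)(1/10)(1/10) = 0.0001.
Weighting by the prior gives 1/5 · 0.6561 = 0.13122, 1/5 · 0.2401 = 0.04802, 1/5 · 0.0256 = 0.00512, 1/5 · 0.0081 = 0.00162, 1/5 · 0.0001 = 2e-05; these sum to 0.186.
The posterior is then P(r = 1 | data) = 0.70548, P(r = 3 | data) = 0.25817, P(r = 6 | data) = 0.027527, P(r = 7 | data) = 0.0087097, P(r = 9 | data) = 0.00010753.
Averaging over the posterior, P(black next | data) = (9/10)(0.70548) + (7/10)(0.25817) + (2/5)(0.027527) + (3/10)(0.0087097) + (1/10)(0.00010753) = 0.82929.

0.829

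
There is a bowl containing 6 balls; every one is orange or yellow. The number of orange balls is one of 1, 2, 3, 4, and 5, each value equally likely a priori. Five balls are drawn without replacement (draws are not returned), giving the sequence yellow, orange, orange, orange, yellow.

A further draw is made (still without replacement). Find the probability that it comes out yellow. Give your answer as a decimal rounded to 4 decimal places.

0.4286

Under each hypothesis, the probability of the observed sequence is: P(data | r = 1) = (5/6)(1/5)(0/4) = 0; P(data | r = 2) = (4/6)(2/5)(1/4)(0/3) = 0; P(data | r = 3) = (3/6)(3/5)(2/4)(1/3)(2/2) = 1/20; P(data | r = 4) = (2/6)(4/5)(3/4)(2/3)(1/2) = 1/15; P(data | r = 5) = (1/6)(5/5)(4/4)(3/3)(0/2) = 0.
The prior-weighted likelihoods are 1/5 · 0 = 0, 1/5 · 0 = 0, 1/5 · 1/20 = 1/100, 1/5 · 1/15 = 1/75, 1/5 · 0 = 0; with total 7/300.
The posterior is then P(r = 1 | data) = 0, P(r = 2 | data) = 0, P(r = 3 | data) = 3/7, P(r = 4 | data) = 4/7, P(r = 5 | data) = 0.
The predictive probability is P(yellow next | data) = (1)(3/7) + (0)(4/7) = 3/7.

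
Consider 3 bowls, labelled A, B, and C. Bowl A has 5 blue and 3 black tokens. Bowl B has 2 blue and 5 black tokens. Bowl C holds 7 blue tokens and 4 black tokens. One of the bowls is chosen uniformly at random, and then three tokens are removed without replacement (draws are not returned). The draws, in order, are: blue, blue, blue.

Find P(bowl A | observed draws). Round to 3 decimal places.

Under each hypothesis, the probability of the observed sequence is: P(data | bowl A) = (5/8)(4/7)(3/6) = 0.17857; P(data | bowl B) = (2/7)(1/6)(0/5) = 0; P(data | bowl C) = (7/11)(6/10)(5/9) = 0.21212.
Multiplying each by its prior: 1/3 · 0.17857 = 0.059524, 1/3 · 0 = 0, 1/3 · 0.21212 = 0.070707; summing to 0.13023.
By Bayes' rule, P(bowl A | data) = (0.059524) / (0.13023) = 0.45706.

0.457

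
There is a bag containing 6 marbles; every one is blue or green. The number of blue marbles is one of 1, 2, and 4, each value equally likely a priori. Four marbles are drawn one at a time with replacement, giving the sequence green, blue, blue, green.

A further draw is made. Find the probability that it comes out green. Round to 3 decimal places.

For each hypothesis, P(data | H) works out to: P(data | r = 1) = (5/6)(1/6)(1/6)(5/6) = 0.01929; P(data | r = 2) = (4/6)(2/6)(2/6)(4/6) = 0.049383; P(data | r = 4) = (2/6)(4/6)(4/6)(2/6) = 0.049383.
Multiplying each by its prior: 1/3 · 0.01929 = 0.00643, 1/3 · 0.049383 = 0.016461, 1/3 · 0.049383 = 0.016461; summing to 0.039352.
The posterior is then P(r = 1 | data) = 0.1634, P(r = 2 | data) = 0.4183, P(r = 4 | data) = 0.4183.
So P(green next | data) = Σ P(green next | H) P(H | data) = (5/6)(0.1634) + (2/3)(0.4183) + (1/3)(0.4183) = 0.55447.

0.554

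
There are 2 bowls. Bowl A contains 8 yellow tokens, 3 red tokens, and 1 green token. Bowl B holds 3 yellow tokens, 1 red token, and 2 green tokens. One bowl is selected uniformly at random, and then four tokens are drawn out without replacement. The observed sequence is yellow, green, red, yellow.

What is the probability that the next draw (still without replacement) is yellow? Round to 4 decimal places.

0.5745

Under each hypothesis, the probability of the observed sequence is: P(data | bowl A) = (8/12)(1/11)(3/10)(7/9) = 0.014141; P(data | bowl B) = (3/6)(2/5)(1/4)(2/3) = 0.033333.
The prior-weighted likelihoods are 1/2 · 0.014141 = 0.0070707, 1/2 · 0.033333 = 0.016667; with total 0.023737.
The posterior is then P(bowl A | data) = 0.29787, P(bowl B | data) = 0.70213.
Averaging over the posterior, P(yellow next | data) = (3/4)(0.29787) + (1/2)(0.70213) = 0.57447.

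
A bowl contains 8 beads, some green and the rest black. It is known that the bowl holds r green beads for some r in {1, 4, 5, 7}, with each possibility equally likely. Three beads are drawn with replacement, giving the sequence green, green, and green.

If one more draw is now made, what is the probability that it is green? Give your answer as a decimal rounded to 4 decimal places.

0.7699

Under each hypothesis, the probability of the observed sequence is: P(data | r = 1) = (1/8)(1/8)(1/8) = 0.0019531; P(data | r = 4) = (4/8)(4/8)(4/8) = 0.125; P(data | r = 5) = (5/8)(5/8)(5/8) = 0.24414; P(data | r = 7) = (7/8)(7/8)(7/8) = 0.66992.
Multiplying each by its prior: 1/4 · 0.0019531 = 0.00048828, 1/4 · 0.125 = 0.03125, 1/4 · 0.24414 = 0.061035, 1/4 · 0.66992 = 0.16748; these sum to 0.26025.
Normalising, the posterior is P(r = 1 | data) = 0.0018762, P(r = 4 | data) = 0.12008, P(r = 5 | data) = 0.23452, P(r = 7 | data) = 0.64353.
The predictive probability is P(green next | data) = (1/8)(0.0018762) + (1/2)(0.12008) + (5/8)(0.23452) + (7/8)(0.64353) = 0.76993.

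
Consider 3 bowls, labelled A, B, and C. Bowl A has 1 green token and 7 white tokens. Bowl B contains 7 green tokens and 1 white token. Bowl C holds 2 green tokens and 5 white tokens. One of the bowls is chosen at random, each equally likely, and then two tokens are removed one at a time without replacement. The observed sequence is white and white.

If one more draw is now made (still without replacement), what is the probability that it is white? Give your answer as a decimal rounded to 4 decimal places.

Under each hypothesis, the probability of the observed sequence is: P(data | bowl A) = (7/8)(6/7) = 3/4; P(data | bowl B) = (1/8)(0/7) = 0; P(data | bowl C) = (5/7)(4/6) = 10/21.
Multiplying each by its prior: 1/3 · 3/4 = 1/4, 1/3 · 0 = 0, 1/3 · 10/21 = 10/63; summing to 103/252.
The posterior is then P(bowl A | data) = 63/103, P(bowl B | data) = 0, P(bowl C | data) = 40/103.
The predictive probability is P(white next | data) = (5/6)(63/103) + (3/5)(40/103) = 153/206.

0.7427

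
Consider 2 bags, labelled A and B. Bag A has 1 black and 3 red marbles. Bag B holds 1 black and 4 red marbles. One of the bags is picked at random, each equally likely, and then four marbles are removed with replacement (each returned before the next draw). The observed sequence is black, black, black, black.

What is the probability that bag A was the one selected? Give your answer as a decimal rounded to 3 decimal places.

0.709

For each hypothesis, P(data | H) works out to: P(data | bag A) = (1/4)(1/4)(1/4)(1/4) = 0.0039062; P(data | bag B) = (1/5)(1/5)(1/5)(1/5) = 0.0016.
The prior-weighted likelihoods are 1/2 · 0.0039062 = 0.0019531, 1/2 · 0.0016 = 0.0008; these sum to 0.0027531.
Hence P(bag A | data) = (0.0019531) / (0.0027531) = 0.70942.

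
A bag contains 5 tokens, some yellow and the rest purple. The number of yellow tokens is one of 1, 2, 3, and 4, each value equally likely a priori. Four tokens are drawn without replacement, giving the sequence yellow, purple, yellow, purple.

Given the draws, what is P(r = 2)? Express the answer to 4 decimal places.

0.5000

Compute the likelihood of the observed sequence for each case: P(data | r = 1) = (1/5)(4/4)(0/3) = 0; P(data | r = 2) = (2/5)(3/4)(1/3)(2/2) = 1/10; P(data | r = 3) = (3/5)(2/4)(2/3)(1/2) = 1/10; P(data | r = 4) = (4/5)(1/4)(3/3)(0/2) = 0.
The prior-weighted likelihoods are 1/4 · 0 = 0, 1/4 · 1/10 = 1/40, 1/4 · 1/10 = 1/40, 1/4 · 0 = 0; with total 1/20.
Hence P(r = 2 | data) = (1/40) / (1/20) = 1/2.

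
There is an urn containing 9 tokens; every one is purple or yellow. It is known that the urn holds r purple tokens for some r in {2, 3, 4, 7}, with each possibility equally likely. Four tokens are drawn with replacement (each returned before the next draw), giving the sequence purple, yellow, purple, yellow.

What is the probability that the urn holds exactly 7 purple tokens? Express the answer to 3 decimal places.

0.176

Compute the likelihood of the observed sequence for each case: P(data | r = 2) = (2/9)(7/9)(2/9)(7/9) = 0.029873; P(data | r = 3) = (3/9)(6/9)(3/9)(6/9) = 0.049383; P(data | r = 4) = (4/9)(5/9)(4/9)(5/9) = 0.060966; P(data | r = 7) = (7/9)(2/9)(7/9)(2/9) = 0.029873.
The prior-weighted likelihoods are 1/4 · 0.029873 = 0.0074684, 1/4 · 0.049383 = 0.012346, 1/4 · 0.060966 = 0.015242, 1/4 · 0.029873 = 0.0074684; with total 0.042524.
Therefore the posterior P(r = 7 | data) = (0.0074684) / (0.042524) = 0.17563.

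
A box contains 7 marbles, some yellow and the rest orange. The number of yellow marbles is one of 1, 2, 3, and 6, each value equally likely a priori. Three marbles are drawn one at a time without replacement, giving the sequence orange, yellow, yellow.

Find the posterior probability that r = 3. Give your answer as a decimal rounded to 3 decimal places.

Under each hypothesis, the probability of the observed sequence is: P(data | r = 1) = (6/7)(1/6)(0/5) = 0; P(data | r = 2) = (5/7)(2/6)(1/5) = 1/21; P(data | r = 3) = (4/7)(3/6)(2/5) = 4/35; P(data | r = 6) = (1/7)(6/6)(5/5) = 1/7.
Multiplying each by its prior: 1/4 · 0 = 0, 1/4 · 1/21 = 1/84, 1/4 · 4/35 = 1/35, 1/4 · 1/7 = 1/28; with total 8/105.
So P(r = 3 | data) = (1/35) / (8/105) = 3/8.

0.375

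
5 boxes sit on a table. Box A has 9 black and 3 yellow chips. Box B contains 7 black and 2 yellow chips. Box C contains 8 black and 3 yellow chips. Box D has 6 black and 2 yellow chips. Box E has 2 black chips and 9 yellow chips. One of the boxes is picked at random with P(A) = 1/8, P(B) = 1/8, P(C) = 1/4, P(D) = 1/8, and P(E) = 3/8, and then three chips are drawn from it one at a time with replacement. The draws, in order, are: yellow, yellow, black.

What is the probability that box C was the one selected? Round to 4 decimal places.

0.1787

Under each hypothesis, the probability of the observed sequence is: P(data | box A) = (3/12)(3/12)(9/12) = 0.046875; P(data | box B) = (2/9)(2/9)(7/9) = 0.038409; P(data | box C) = (3/11)(3/11)(8/11) = 0.054095; P(data | box D) = (2/8)(2/8)(6/8) = 0.046875; P(data | box E) = (9/11)(9/11)(2/11) = 0.12171.
Weighting by the prior gives 1/8 · 0.046875 = 0.0058594, 1/8 · 0.038409 = 0.0048011, 1/4 · 0.054095 = 0.013524, 1/8 · 0.046875 = 0.0058594, 3/8 · 0.12171 = 0.045642; summing to 0.075686.
Hence P(box C | data) = (0.013524) / (0.075686) = 0.17868.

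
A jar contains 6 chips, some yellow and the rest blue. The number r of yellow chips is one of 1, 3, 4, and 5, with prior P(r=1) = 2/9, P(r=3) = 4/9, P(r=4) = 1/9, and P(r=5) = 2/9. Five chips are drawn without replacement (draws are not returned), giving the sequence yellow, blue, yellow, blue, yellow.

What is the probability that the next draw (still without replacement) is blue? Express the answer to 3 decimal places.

0.750

Compute the likelihood of the observed sequence for each case: P(data | r = 1) = (1/6)(5/5)(0/4) = 0; P(data | r = 3) = (3/6)(3/5)(2/4)(2/3)(1/2) = 1/20; P(data | r = 4) = (4/6)(2/5)(3/4)(1/3)(2/2) = 1/15; P(data | r = 5) = (5/6)(1/5)(4/4)(0/3) = 0.
Weighting by the prior gives 2/9 · 0 = 0, 4/9 · 1/20 = 1/45, 1/9 · 1/15 = 1/135, 2/9 · 0 = 0; these sum to 4/135.
Normalising, the posterior is P(r = 1 | data) = 0, P(r = 3 | data) = 3/4, P(r = 4 | data) = 1/4, P(r = 5 | data) = 0.
Averaging over the posterior, P(blue next | data) = (1)(3/4) + (0)(1/4) = 3/4.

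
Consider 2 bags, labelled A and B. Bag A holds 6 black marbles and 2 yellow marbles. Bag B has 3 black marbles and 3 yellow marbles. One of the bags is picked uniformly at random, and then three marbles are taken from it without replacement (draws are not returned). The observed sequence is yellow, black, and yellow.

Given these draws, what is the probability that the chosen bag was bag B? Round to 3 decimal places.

Under each hypothesis, the probability of the observed sequence is: P(data | bag A) = (2/8)(6/7)(1/6) = 1/28; P(data | bag B) = (3/6)(3/5)(2/4) = 3/20.
Weighting by the prior gives 1/2 · 1/28 = 1/56, 1/2 · 3/20 = 3/40; summing to 13/140.
Hence P(bag B | data) = (3/40) / (13/140) = 21/26.

0.808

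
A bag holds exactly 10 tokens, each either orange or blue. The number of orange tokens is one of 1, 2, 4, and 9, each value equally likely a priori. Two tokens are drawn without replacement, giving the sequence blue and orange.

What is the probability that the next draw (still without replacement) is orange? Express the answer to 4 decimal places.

The likelihood of the observed sequence under each hypothesis: P(data | r = 1) = (9/10)(1/9) = 1/10; P(data | r = 2) = (8/10)(2/9) = 8/45; P(data | r = 4) = (6/10)(4/9) = 4/15; P(data | r = 9) = (1/10)(9/9) = 1/10.
The prior-weighted likelihoods are 1/4 · 1/10 = 1/40, 1/4 · 8/45 = 2/45, 1/4 · 4/15 = 1/15, 1/4 · 1/10 = 1/40; with total 29/180.
Dividing through by the total gives posterior P(r = 1 | data) = 9/58, P(r = 2 | data) = 8/29, P(r = 4 | data) = 12/29, P(r = 9 | data) = 9/58.
So P(orange next | data) = Σ P(orange next | H) P(H | data) = (0)(9/58) + (1/8)(8/29) + (3/8)(12/29) + (1)(9/58) = 10/29.

0.3448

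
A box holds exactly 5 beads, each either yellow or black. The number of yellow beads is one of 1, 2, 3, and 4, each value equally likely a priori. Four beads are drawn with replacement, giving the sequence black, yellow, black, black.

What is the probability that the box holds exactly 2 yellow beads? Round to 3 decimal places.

Under each hypothesis, the probability of the observed sequence is: P(data | r = 1) = (4/5)(1/5)(4/5)(4/5) = 0.1024; P(data | r = 2) = (3/5)(2/5)(3/5)(3/5) = 0.0864; P(data | r = 3) = (2/5)(3/5)(2/5)(2/5) = 0.0384; P(data | r = 4) = (1/5)(4/5)(1/5)(1/5) = 0.0064.
The prior-weighted likelihoods are 1/4 · 0.1024 = 0.0256, 1/4 · 0.0864 = 0.0216, 1/4 · 0.0384 = 0.0096, 1/4 · 0.0064 = 0.0016; summing to 0.0584.
So P(r = 2 | data) = (0.0216) / (0.0584) = 0.36986.

0.370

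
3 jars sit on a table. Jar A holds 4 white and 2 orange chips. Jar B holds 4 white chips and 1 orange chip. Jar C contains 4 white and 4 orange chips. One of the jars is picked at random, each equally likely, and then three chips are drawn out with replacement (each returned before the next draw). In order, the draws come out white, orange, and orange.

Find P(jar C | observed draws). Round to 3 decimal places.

0.541

For each hypothesis, P(data | H) works out to: P(data | jar A) = (4/6)(2/6)(2/6) = 0.074074; P(data | jar B) = (4/5)(1/5)(1/5) = 0.032; P(data | jar C) = (4/8)(4/8)(4/8) = 0.125.
Multiplying each by its prior: 1/3 · 0.074074 = 0.024691, 1/3 · 0.032 = 0.010667, 1/3 · 0.125 = 0.041667; summing to 0.077025.
So P(jar C | data) = (0.041667) / (0.077025) = 0.54095.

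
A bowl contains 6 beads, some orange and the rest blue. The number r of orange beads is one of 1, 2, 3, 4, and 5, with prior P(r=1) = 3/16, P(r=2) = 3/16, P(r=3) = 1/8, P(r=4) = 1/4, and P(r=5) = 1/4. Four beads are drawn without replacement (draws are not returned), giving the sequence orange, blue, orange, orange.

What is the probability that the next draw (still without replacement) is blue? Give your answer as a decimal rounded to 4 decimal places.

For each hypothesis, P(data | H) works out to: P(data | r = 1) = (1/6)(5/5)(0/4) = 0; P(data | r = 2) = (2/6)(4/5)(1/4)(0/3) = 0; P(data | r = 3) = (3/6)(3/5)(2/4)(1/3) = 1/20; P(data | r = 4) = (4/6)(2/5)(3/4)(2/3) = 2/15; P(data | r = 5) = (5/6)(1/5)(4/4)(3/3) = 1/6.
Multiplying each by its prior: 3/16 · 0 = 0, 3/16 · 0 = 0, 1/8 · 1/20 = 1/160, 1/4 · 2/15 = 1/30, 1/4 · 1/6 = 1/24; these sum to 13/160.
The posterior is then P(r = 1 | data) = 0, P(r = 2 | data) = 0, P(r = 3 | data) = 1/13, P(r = 4 | data) = 16/39, P(r = 5 | data) = 20/39.
So P(blue next | data) = Σ P(blue next | H) P(H | data) = (1)(1/13) + (1/2)(16/39) + (0)(20/39) = 11/39.

0.2821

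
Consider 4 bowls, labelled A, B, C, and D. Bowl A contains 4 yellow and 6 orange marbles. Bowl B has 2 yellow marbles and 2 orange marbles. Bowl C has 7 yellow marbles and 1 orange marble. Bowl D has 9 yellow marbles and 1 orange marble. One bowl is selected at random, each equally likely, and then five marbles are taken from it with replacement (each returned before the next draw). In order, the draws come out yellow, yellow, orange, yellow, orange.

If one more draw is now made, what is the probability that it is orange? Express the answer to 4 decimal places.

0.4370

The likelihood of the observed sequence under each hypothesis: P(data | bowl A) = (4/10)(4/10)(6/10)(4/10)(6/10) = 0.02304; P(data | bowl B) = (2/4)(2/4)(2/4)(2/4)(2/4) = 0.03125; P(data | bowl C) = (7/8)(7/8)(1/8)(7/8)(1/8) = 0.010468; P(data | bowl D) = (9/10)(9/10)(1/10)(9/10)(1/10) = 0.00729.
Multiplying each by its prior: 1/4 · 0.02304 = 0.00576, 1/4 · 0.03125 = 0.0078125, 1/4 · 0.010468 = 0.0026169, 1/4 · 0.00729 = 0.0018225; summing to 0.018012.
The posterior is then P(bowl A | data) = 0.31979, P(bowl B | data) = 0.43374, P(bowl C | data) = 0.14529, P(bowl D | data) = 0.10118.
So P(orange next | data) = Σ P(orange next | H) P(H | data) = (3/5)(0.31979) + (1/2)(0.43374) + (1/8)(0.14529) + (1/10)(0.10118) = 0.43702.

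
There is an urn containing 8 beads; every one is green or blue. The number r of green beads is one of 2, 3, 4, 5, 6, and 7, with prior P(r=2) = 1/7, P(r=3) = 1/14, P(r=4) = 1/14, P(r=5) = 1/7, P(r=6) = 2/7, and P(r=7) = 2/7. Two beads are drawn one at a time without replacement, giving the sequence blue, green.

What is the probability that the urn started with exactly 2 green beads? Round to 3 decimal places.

Compute the likelihood of the observed sequence for each case: P(data | r = 2) = (6/8)(2/7) = 3/14; P(data | r = 3) = (5/8)(3/7) = 15/56; P(data | r = 4) = (4/8)(4/7) = 2/7; P(data | r = 5) = (3/8)(5/7) = 15/56; P(data | r = 6) = (2/8)(6/7) = 3/14; P(data | r = 7) = (1/8)(7/7) = 1/8.
Weighting by the prior gives 1/7 · 3/14 = 3/98, 1/14 · 15/56 = 15/784, 1/14 · 2/7 = 1/49, 1/7 · 15/56 = 15/392, 2/7 · 3/14 = 3/49, 2/7 · 1/8 = 1/28; these sum to 23/112.
By Bayes' rule, P(r = 2 | data) = (3/98) / (23/112) = 24/161.

0.149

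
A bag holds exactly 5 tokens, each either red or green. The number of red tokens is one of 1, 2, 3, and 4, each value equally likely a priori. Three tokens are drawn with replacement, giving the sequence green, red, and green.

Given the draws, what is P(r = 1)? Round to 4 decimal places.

0.3200

For each hypothesis, P(data | H) works out to: P(data | r = 1) = (4/5)(1/5)(4/5) = 16/125; P(data | r = 2) = (3/5)(2/5)(3/5) = 18/125; P(data | r = 3) = (2/5)(3/5)(2/5) = 12/125; P(data | r = 4) = (1/5)(4/5)(1/5) = 4/125.
Multiplying each by its prior: 1/4 · 16/125 = 4/125, 1/4 · 18/125 = 9/250, 1/4 · 12/125 = 3/125, 1/4 · 4/125 = 1/125; summing to 1/10.
So P(r = 1 | data) = (4/125) / (1/10) = 8/25.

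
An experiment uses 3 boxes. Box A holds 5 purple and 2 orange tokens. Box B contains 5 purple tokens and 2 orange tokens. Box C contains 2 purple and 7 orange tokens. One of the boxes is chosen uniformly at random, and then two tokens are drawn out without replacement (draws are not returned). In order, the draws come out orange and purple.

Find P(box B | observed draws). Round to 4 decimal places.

0.3550

The likelihood of the observed sequence under each hypothesis: P(data | box A) = (2/7)(5/6) = 5/21; P(data | box B) = (2/7)(5/6) = 5/21; P(data | box C) = (7/9)(2/8) = 7/36.
Multiplying each by its prior: 1/3 · 5/21 = 5/63, 1/3 · 5/21 = 5/63, 1/3 · 7/36 = 7/108; summing to 169/756.
Therefore the posterior P(box B | data) = (5/63) / (169/756) = 60/169.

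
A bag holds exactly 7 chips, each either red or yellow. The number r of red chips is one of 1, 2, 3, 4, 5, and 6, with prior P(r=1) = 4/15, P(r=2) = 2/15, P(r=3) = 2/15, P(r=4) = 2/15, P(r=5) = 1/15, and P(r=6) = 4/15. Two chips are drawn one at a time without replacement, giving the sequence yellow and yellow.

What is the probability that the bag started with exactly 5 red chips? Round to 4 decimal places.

0.0101

The likelihood of the observed sequence under each hypothesis: P(data | r = 1) = (6/7)(5/6) = 5/7; P(data | r = 2) = (5/7)(4/6) = 10/21; P(data | r = 3) = (4/7)(3/6) = 2/7; P(data | r = 4) = (3/7)(2/6) = 1/7; P(data | r = 5) = (2/7)(1/6) = 1/21; P(data | r = 6) = (1/7)(0/6) = 0.
The prior-weighted likelihoods are 4/15 · 5/7 = 4/21, 2/15 · 10/21 = 4/63, 2/15 · 2/7 = 4/105, 2/15 · 1/7 = 2/105, 1/15 · 1/21 = 1/315, 4/15 · 0 = 0; these sum to 11/35.
Therefore the posterior P(r = 5 | data) = (1/315) / (11/35) = 1/99.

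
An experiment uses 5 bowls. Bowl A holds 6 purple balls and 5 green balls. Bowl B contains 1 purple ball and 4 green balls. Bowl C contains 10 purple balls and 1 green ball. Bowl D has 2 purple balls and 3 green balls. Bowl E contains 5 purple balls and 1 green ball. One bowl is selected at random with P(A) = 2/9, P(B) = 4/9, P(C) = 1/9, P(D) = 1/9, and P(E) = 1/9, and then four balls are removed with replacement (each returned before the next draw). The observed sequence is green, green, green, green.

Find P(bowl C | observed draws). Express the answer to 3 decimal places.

The likelihood of the observed sequence under each hypothesis: P(data | bowl A) = (5/11)(5/11)(5/11)(5/11) = 0.042688; P(data | bowl B) = (4/5)(4/5)(4/5)(4/5) = 0.4096; P(data | bowl C) = (1/11)(1/11)(1/11)(1/11) = 6.8301e-05; P(data | bowl D) = (3/5)(3/5)(3/5)(3/5) = 0.1296; P(data | bowl E) = (1/6)(1/6)(1/6)(1/6) = 0.0007716.
Weighting by the prior gives 2/9 · 0.042688 = 0.0094863, 4/9 · 0.4096 = 0.18204, 1/9 · 6.8301e-05 = 7.589e-06, 1/9 · 0.1296 = 0.0144, 1/9 · 0.0007716 = 8.5734e-05; these sum to 0.20602.
So P(bowl C | data) = (7.589e-06) / (0.20602) = 3.6836e-05.

0.000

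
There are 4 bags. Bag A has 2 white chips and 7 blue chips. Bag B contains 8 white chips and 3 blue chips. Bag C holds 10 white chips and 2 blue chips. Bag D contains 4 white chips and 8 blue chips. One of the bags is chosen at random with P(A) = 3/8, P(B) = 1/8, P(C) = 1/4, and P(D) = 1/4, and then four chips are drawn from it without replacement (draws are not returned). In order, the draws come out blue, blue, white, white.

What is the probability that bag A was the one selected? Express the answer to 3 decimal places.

0.310

The likelihood of the observed sequence under each hypothesis: P(data | bag A) = (7/9)(6/8)(2/7)(1/6) = 0.027778; P(data | bag B) = (3/11)(2/10)(8/9)(7/8) = 0.042424; P(data | bag C) = (2/12)(1/11)(10/10)(9/9) = 0.015152; P(data | bag D) = (8/12)(7/11)(4/10)(3/9) = 0.056566.
The prior-weighted likelihoods are 3/8 · 0.027778 = 0.010417, 1/8 · 0.042424 = 0.005303, 1/4 · 0.015152 = 0.0037879, 1/4 · 0.056566 = 0.014141; these sum to 0.033649.
Therefore the posterior P(bag A | data) = (0.010417) / (0.033649) = 0.30957.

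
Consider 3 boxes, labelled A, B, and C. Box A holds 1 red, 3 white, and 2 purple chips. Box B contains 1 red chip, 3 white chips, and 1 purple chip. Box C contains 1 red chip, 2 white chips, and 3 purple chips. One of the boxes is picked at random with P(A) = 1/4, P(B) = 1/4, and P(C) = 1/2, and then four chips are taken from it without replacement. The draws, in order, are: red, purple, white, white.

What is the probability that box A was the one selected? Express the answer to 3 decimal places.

The likelihood of the observed sequence under each hypothesis: P(data | box A) = (1/6)(2/5)(3/4)(2/3) = 1/30; P(data | box B) = (1/5)(1/4)(3/3)(2/2) = 1/20; P(data | box C) = (1/6)(3/5)(2/4)(1/3) = 1/60.
The prior-weighted likelihoods are 1/4 · 1/30 = 1/120, 1/4 · 1/20 = 1/80, 1/2 · 1/60 = 1/120; summing to 7/240.
By Bayes' rule, P(box A | data) = (1/120) / (7/240) = 2/7.

0.286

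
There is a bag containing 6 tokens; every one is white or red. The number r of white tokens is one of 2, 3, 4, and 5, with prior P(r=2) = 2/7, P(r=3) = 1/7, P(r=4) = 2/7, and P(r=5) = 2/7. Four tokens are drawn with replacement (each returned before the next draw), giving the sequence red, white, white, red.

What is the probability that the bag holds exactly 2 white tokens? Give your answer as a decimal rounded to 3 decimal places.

Under each hypothesis, the probability of the observed sequence is: P(data | r = 2) = (4/6)(2/6)(2/6)(4/6) = 0.049383; P(data | r = 3) = (3/6)(3/6)(3/6)(3/6) = 0.0625; P(data | r = 4) = (2/6)(4/6)(4/6)(2/6) = 0.049383; P(data | r = 5) = (1/6)(5/6)(5/6)(1/6) = 0.01929.
Weighting by the prior gives 2/7 · 0.049383 = 0.014109, 1/7 · 0.0625 = 0.0089286, 2/7 · 0.049383 = 0.014109, 2/7 · 0.01929 = 0.0055115; with total 0.042659.
Therefore the posterior P(r = 2 | data) = (0.014109) / (0.042659) = 0.33075.

0.331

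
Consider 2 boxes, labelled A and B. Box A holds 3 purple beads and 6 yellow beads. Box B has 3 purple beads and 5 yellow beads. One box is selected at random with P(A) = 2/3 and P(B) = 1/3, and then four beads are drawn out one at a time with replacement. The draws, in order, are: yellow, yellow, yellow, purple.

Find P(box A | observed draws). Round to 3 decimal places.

Under each hypothesis, the probability of the observed sequence is: P(data | box A) = (6/9)(6/9)(6/9)(3/9) = 0.098765; P(data | box B) = (5/8)(5/8)(5/8)(3/8) = 0.091553.
The prior-weighted likelihoods are 2/3 · 0.098765 = 0.065844, 1/3 · 0.091553 = 0.030518; these sum to 0.096361.
So P(box A | data) = (0.065844) / (0.096361) = 0.6833.

0.683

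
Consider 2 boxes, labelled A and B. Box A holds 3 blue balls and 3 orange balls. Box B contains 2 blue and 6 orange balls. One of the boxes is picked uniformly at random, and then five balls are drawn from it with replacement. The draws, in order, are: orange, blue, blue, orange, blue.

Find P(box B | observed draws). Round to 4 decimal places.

0.2195

For each hypothesis, P(data | H) works out to: P(data | box A) = (3/6)(3/6)(3/6)(3/6)(3/6) = 0.03125; P(data | box B) = (6/8)(2/8)(2/8)(6/8)(2/8) = 0.0087891.
The prior-weighted likelihoods are 1/2 · 0.03125 = 0.015625, 1/2 · 0.0087891 = 0.0043945; with total 0.02002.
By Bayes' rule, P(box B | data) = (0.0043945) / (0.02002) = 0.21951.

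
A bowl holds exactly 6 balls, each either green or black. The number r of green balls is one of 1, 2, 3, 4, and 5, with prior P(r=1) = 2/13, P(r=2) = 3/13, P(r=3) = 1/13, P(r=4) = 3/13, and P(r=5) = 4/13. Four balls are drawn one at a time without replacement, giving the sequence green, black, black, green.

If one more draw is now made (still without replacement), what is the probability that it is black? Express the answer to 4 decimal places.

0.5000

For each hypothesis, P(data | H) works out to: P(data | r = 1) = (1/6)(5/5)(4/4)(0/3) = 0; P(data | r = 2) = (2/6)(4/5)(3/4)(1/3) = 1/15; P(data | r = 3) = (3/6)(3/5)(2/4)(2/3) = 1/10; P(data | r = 4) = (4/6)(2/5)(1/4)(3/3) = 1/15; P(data | r = 5) = (5/6)(1/5)(0/4) = 0.
The prior-weighted likelihoods are 2/13 · 0 = 0, 3/13 · 1/15 = 1/65, 1/13 · 1/10 = 1/130, 3/13 · 1/15 = 1/65, 4/13 · 0 = 0; these sum to 1/26.
The posterior is then P(r = 1 | data) = 0, P(r = 2 | data) = 2/5, P(r = 3 | data) = 1/5, P(r = 4 | data) = 2/5, P(r = 5 | data) = 0.
The predictive probability is P(black next | data) = (1)(2/5) + (1/2)(1/5) + (0)(2/5) = 1/2.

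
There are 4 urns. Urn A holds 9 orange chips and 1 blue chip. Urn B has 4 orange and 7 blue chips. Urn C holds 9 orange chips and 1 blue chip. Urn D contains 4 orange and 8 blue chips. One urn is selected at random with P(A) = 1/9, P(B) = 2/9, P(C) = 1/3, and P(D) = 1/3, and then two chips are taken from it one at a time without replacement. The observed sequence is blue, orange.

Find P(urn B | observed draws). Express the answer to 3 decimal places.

Compute the likelihood of the observed sequence for each case: P(data | urn A) = (1/10)(9/9) = 1/10; P(data | urn B) = (7/11)(4/10) = 14/55; P(data | urn C) = (1/10)(9/9) = 1/10; P(data | urn D) = (8/12)(4/11) = 8/33.
The prior-weighted likelihoods are 1/9 · 1/10 = 1/90, 2/9 · 14/55 = 28/495, 1/3 · 1/10 = 1/30, 1/3 · 8/33 = 8/99; these sum to 2/11.
By Bayes' rule, P(urn B | data) = (28/495) / (2/11) = 14/45.

0.311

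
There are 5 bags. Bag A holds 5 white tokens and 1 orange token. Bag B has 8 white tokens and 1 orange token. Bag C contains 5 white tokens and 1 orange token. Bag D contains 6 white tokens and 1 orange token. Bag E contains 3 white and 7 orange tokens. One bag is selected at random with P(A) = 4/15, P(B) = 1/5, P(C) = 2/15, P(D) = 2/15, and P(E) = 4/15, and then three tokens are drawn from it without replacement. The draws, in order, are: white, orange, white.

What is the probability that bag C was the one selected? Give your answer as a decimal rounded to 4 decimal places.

0.1799

The likelihood of the observed sequence under each hypothesis: P(data | bag A) = (5/6)(1/5)(4/4) = 0.16667; P(data | bag B) = (8/9)(1/8)(7/7) = 0.11111; P(data | bag C) = (5/6)(1/5)(4/4) = 0.16667; P(data | bag D) = (6/7)(1/6)(5/5) = 0.14286; P(data | bag E) = (3/10)(7/9)(2/8) = 0.058333.
Weighting by the prior gives 4/15 · 0.16667 = 0.044444, 1/5 · 0.11111 = 0.022222, 2/15 · 0.16667 = 0.022222, 2/15 · 0.14286 = 0.019048, 4/15 · 0.058333 = 0.015556; with total 0.12349.
So P(bag C | data) = (0.022222) / (0.12349) = 0.17995.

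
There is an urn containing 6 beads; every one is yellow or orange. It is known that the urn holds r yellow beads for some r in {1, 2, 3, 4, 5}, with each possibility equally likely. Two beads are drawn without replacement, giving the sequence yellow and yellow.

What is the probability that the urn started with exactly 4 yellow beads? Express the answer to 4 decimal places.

Under each hypothesis, the probability of the observed sequence is: P(data | r = 1) = (1/6)(0/5) = 0; P(data | r = 2) = (2/6)(1/5) = 1/15; P(data | r = 3) = (3/6)(2/5) = 1/5; P(data | r = 4) = (4/6)(3/5) = 2/5; P(data | r = 5) = (5/6)(4/5) = 2/3.
Multiplying each by its prior: 1/5 · 0 = 0, 1/5 · 1/15 = 1/75, 1/5 · 1/5 = 1/25, 1/5 · 2/5 = 2/25, 1/5 · 2/3 = 2/15; summing to 4/15.
So P(r = 4 | data) = (2/25) / (4/15) = 3/10.

0.3000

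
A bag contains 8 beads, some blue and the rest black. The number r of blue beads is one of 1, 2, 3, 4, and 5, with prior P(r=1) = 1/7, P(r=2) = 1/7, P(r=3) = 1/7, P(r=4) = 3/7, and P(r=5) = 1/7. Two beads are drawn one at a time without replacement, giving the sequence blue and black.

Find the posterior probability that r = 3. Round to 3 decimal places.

Under each hypothesis, the probability of the observed sequence is: P(data | r = 1) = (1/8)(7/7) = 1/8; P(data | r = 2) = (2/8)(6/7) = 3/14; P(data | r = 3) = (3/8)(5/7) = 15/56; P(data | r = 4) = (4/8)(4/7) = 2/7; P(data | r = 5) = (5/8)(3/7) = 15/56.
Multiplying each by its prior: 1/7 · 1/8 = 1/56, 1/7 · 3/14 = 3/98, 1/7 · 15/56 = 15/392, 3/7 · 2/7 = 6/49, 1/7 · 15/56 = 15/392; summing to 97/392.
Hence P(r = 3 | data) = (15/392) / (97/392) = 15/97.

0.155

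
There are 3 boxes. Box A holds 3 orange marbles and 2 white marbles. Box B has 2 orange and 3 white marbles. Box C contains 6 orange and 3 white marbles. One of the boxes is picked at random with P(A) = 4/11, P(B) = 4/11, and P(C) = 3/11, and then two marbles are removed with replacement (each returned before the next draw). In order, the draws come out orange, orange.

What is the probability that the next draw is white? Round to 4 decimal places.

0.4115

Compute the likelihood of the observed sequence for each case: P(data | box A) = (3/5)(3/5) = 9/25; P(data | box B) = (2/5)(2/5) = 4/25; P(data | box C) = (6/9)(6/9) = 4/9.
Weighting by the prior gives 4/11 · 9/25 = 36/275, 4/11 · 4/25 = 16/275, 3/11 · 4/9 = 4/33; summing to 256/825.
Dividing through by the total gives posterior P(box A | data) = 27/64, P(box B | data) = 3/16, P(box C | data) = 25/64.
So P(white next | data) = Σ P(white next | H) P(H | data) = (2/5)(27/64) + (3/5)(3/16) + (1/3)(25/64) = 79/192.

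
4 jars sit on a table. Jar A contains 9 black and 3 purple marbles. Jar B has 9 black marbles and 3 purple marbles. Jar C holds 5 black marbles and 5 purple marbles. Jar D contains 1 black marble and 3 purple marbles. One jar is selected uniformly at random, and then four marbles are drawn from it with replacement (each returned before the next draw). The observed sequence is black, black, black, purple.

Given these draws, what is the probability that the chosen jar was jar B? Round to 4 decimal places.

Under each hypothesis, the probability of the observed sequence is: P(data | jar A) = (9/12)(9/12)(9/12)(3/12) = 0.10547; P(data | jar B) = (9/12)(9/12)(9/12)(3/12) = 0.10547; P(data | jar C) = (5/10)(5/10)(5/10)(5/10) = 0.0625; P(data | jar D) = (1/4)(1/4)(1/4)(3/4) = 0.011719.
The prior-weighted likelihoods are 1/4 · 0.10547 = 0.026367, 1/4 · 0.10547 = 0.026367, 1/4 · 0.0625 = 0.015625, 1/4 · 0.011719 = 0.0029297; these sum to 0.071289.
Therefore the posterior P(jar B | data) = (0.026367) / (0.071289) = 0.36986.

0.3699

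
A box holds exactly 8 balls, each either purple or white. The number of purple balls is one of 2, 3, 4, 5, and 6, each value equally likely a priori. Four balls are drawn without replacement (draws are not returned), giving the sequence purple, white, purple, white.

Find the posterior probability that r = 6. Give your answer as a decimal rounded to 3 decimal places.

For each hypothesis, P(data | H) works out to: P(data | r = 2) = (2/8)(6/7)(1/6)(5/5) = 1/28; P(data | r = 3) = (3/8)(5/7)(2/6)(4/5) = 1/14; P(data | r = 4) = (4/8)(4/7)(3/6)(3/5) = 3/35; P(data | r = 5) = (5/8)(3/7)(4/6)(2/5) = 1/14; P(data | r = 6) = (6/8)(2/7)(5/6)(1/5) = 1/28.
The prior-weighted likelihoods are 1/5 · 1/28 = 1/140, 1/5 · 1/14 = 1/70, 1/5 · 3/35 = 3/175, 1/5 · 1/14 = 1/70, 1/5 · 1/28 = 1/140; with total 3/50.
So P(r = 6 | data) = (1/140) / (3/50) = 5/42.

0.119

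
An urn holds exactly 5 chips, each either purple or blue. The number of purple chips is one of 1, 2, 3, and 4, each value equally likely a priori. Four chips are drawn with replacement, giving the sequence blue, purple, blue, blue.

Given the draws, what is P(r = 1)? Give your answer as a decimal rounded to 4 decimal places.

For each hypothesis, P(data | H) works out to: P(data | r = 1) = (4/5)(1/5)(4/5)(4/5) = 0.1024; P(data | r = 2) = (3/5)(2/5)(3/5)(3/5) = 0.0864; P(data | r = 3) = (2/5)(3/5)(2/5)(2/5) = 0.0384; P(data | r = 4) = (1/5)(4/5)(1/5)(1/5) = 0.0064.
Weighting by the prior gives 1/4 · 0.1024 = 0.0256, 1/4 · 0.0864 = 0.0216, 1/4 · 0.0384 = 0.0096, 1/4 · 0.0064 = 0.0016; with total 0.0584.
Hence P(r = 1 | data) = (0.0256) / (0.0584) = 0.43836.

0.4384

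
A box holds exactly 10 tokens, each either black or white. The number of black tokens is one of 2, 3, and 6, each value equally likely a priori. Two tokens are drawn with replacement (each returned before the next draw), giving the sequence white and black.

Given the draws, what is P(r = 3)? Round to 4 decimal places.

Compute the likelihood of the observed sequence for each case: P(data | r = 2) = (8/10)(2/10) = 4/25; P(data | r = 3) = (7/10)(3/10) = 21/100; P(data | r = 6) = (4/10)(6/10) = 6/25.
Multiplying each by its prior: 1/3 · 4/25 = 4/75, 1/3 · 21/100 = 7/100, 1/3 · 6/25 = 2/25; with total 61/300.
So P(r = 3 | data) = (7/100) / (61/300) = 21/61.

0.3443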